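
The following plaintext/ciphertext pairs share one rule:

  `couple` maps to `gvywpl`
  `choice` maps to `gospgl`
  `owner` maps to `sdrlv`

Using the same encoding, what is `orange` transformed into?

Shifts by position in couple: pos 0: c→g (+4), pos 1: o→v (+7), pos 2: u→y (+4), pos 3: p→w (+7) — repeating every 2. It's a Vigenère-style cipher with numeric key [4,7]: position i shifts by key[i mod 2].
Applying it to orange: o+4=s, r+7=y, a+4=e, n+7=u, g+4=k, e+7=l.

syeukl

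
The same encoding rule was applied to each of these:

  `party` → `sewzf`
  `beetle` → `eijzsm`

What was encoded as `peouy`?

In party: p→s is +3, a→e is +4, r→w is +5, t→z is +6 — the shift increases by 1 each position. Each letter shifts forward by (position + 3), i.e. 3, 4, 5, … — the shift grows by one for each successive letter.
Undoing it on peouy: p−3=m, e−4=a, o−5=j, u−6=o, y−7=r.

major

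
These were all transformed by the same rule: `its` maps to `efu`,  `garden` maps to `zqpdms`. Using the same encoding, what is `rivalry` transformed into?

kdxmhud

Two steps: reverse the string, then apply a Caesar shift of +12.
On rivalry: reverse → yrlavir; then shift: y+12=k, r+12=d, l+12=x, a+12=m, v+12=h, i+12=u, r+12=d.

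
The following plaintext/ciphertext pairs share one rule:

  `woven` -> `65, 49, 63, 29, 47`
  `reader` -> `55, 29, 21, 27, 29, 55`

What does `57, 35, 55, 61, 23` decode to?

w(#23)→65 and o(#15)→49: differences scale by 2, so n = 2·pos + 19. The formula is n = 2×(alphabet index, a=1) + 19.
Reversing it on 57, 35, 55, 61, 23: 57→(57−19)÷2=19=s, 35→(35−19)÷2=8=h, 55→(55−19)÷2=18=r, 61→(61−19)÷2=21=u, 23→(23−19)÷2=2=b.

shrub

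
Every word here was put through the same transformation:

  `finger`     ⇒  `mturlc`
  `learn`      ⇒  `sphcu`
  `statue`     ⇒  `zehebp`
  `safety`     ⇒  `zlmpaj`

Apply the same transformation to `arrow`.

Shifts by position in finger: pos 0: f→m (+7), pos 1: i→t (+11), pos 2: n→u (+7), pos 3: g→r (+11) — repeating every 2. It's a Vigenère-style cipher with numeric key [7,11]: position i shifts by key[i mod 2].
On arrow: a+7=h, r+11=c, r+7=y, o+11=z, w+7=d.

hcyzd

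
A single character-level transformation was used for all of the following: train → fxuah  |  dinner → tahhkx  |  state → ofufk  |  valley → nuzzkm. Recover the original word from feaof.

twist

t(19)→f(5) and r(17)→x(23) fit y≡17x+20 (mod 26); the inverse of 17 mod 26 is 23. This is an affine cipher: with a=0,…,z=25, each position x becomes (17x+20) mod 26.
Reversing it on feaof: f(5)→23·(5−20)≡19=t; e(4)→23·(4−20)≡22=w; a(0)→23·(0−20)≡8=i; o(14)→23·(14−20)≡18=s; f(5)→23·(5−20)≡19=t (all mod 26).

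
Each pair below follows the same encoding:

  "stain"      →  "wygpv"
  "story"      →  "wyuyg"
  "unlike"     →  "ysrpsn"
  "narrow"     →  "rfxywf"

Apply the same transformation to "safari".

wflhzr

Each letter shifts forward by (position + 4), i.e. 4, 5, 6, … — the shift grows by one for each successive letter.
For safari: s+4=w, a+5=f, f+6=l, a+7=h, r+8=z, i+9=r.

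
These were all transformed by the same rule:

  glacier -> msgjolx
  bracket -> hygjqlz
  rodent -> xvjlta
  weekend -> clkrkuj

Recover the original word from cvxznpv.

Shifts by position in glacier: pos 0: g→m (+6), pos 1: l→s (+7), pos 2: a→g (+6), pos 3: c→j (+7) — repeating every 2. A repeating key of period 2 is used — shifts +6, +7 over and over.
Decoding cvxznpv: c−6=w, v−7=o, x−6=r, z−7=s, n−6=h, p−7=i, v−6=p.

worship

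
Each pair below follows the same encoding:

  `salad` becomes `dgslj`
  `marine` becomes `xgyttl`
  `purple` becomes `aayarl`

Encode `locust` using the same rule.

wujfya

Shifts by position in salad: pos 0: s→d (+11), pos 1: a→g (+6), pos 2: l→s (+7), pos 3: a→l (+11), pos 4: d→j (+6) — repeating every 3. It's a Vigenère-style cipher with numeric key [11,6,7]: position i shifts by key[i mod 3].
On locust: l+11=w, o+6=u, c+7=j, u+11=f, s+6=y, t+7=a.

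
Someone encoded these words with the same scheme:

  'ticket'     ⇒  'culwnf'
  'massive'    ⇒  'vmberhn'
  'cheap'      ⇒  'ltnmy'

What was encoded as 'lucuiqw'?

citizen

Shifts by position in ticket: pos 0: t→c (+9), pos 1: i→u (+12), pos 2: c→l (+9), pos 3: k→w (+12) — repeating every 2. It's a Vigenère-style cipher with numeric key [9,12]: position i shifts by key[i mod 2].
Undoing it on lucuiqw: l−9=c, u−12=i, c−9=t, u−12=i, i−9=z, q−12=e, w−9=n.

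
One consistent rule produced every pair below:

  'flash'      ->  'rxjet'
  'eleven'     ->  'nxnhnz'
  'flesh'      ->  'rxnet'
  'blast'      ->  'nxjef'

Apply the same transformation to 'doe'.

pxn

Two shifts are in play — +9 for a/e/i/o/u, +12 for every other letter.
For doe: d(cons)+12=p, o(vowel)+9=x, e(vowel)+9=n.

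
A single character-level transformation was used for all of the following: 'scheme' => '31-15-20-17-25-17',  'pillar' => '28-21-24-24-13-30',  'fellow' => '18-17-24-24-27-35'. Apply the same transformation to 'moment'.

25-27-25-17-26-32

s is letter #19 and maps to 31: an offset of 12. Letters become their 1-based position plus 12 (so a→13, b→14, …).
For moment: m=13→25, o=15→27, m=13→25, e=5→17, n=14→26, t=20→32.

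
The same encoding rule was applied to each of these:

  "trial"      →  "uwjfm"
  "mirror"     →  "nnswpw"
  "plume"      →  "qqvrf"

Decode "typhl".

stock

Shifts by position in trial: pos 0: t→u (+1), pos 1: r→w (+5), pos 2: i→j (+1), pos 3: a→f (+5) — repeating every 2. It's a Vigenère-style cipher with numeric key [1,5]: position i shifts by key[i mod 2].
Undoing it on typhl: t−1=s, y−5=t, p−1=o, h−5=c, l−1=k.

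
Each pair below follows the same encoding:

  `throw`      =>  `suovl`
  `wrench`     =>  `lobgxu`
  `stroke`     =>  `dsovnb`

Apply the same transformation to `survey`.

t(19)→s(18) and h(7)→u(20) fit y≡15x+19 (mod 26); the inverse of 15 mod 26 is 7. Each letter's alphabet position (a=0..z=25) is mapped through 15·x+19 mod 26 — an affine cipher.
For survey: s(18)→15·18+19≡3=d; u(20)→15·20+19≡7=h; r(17)→15·17+19≡14=o; v(21)→15·21+19≡22=w; e(4)→15·4+19≡1=b; y(24)→15·24+19≡15=p (all mod 26).

dhowbp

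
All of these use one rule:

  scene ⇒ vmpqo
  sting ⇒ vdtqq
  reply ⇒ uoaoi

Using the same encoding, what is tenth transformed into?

woywr

A repeating key of period 3 is used — shifts +3, +10, +11 over and over.
On tenth: t+3=w, e+10=o, n+11=y, t+3=w, h+10=r.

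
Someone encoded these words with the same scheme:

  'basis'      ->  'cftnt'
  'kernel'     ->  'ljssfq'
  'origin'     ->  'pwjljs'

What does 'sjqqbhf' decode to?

replace

It's a Vigenère-style cipher with numeric key [1,5]: position i shifts by key[i mod 2].
Reversing it on sjqqbhf: s−1=r, j−5=e, q−1=p, q−5=l, b−1=a, h−5=c, f−1=e.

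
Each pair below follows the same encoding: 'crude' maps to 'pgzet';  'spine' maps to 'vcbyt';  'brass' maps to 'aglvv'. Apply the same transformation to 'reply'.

c(2)→p(15) and r(17)→g(6) fit y≡15x+11 (mod 26); the inverse of 15 mod 26 is 7. Each letter's alphabet position (a=0..z=25) is mapped through 15·x+11 mod 26 — an affine cipher.
For reply: r(17)→15·17+11≡6=g; e(4)→15·4+11≡19=t; p(15)→15·15+11≡2=c; l(11)→15·11+11≡20=u; y(24)→15·24+11≡7=h (all mod 26).

gtcuh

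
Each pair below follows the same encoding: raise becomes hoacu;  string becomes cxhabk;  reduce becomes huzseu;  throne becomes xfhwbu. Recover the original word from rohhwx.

parrot

r(17)→h(7) and a(0)→o(14) fit y≡21x+14 (mod 26); the inverse of 21 mod 26 is 5. This is an affine cipher: with a=0,…,z=25, each position x becomes (21x+14) mod 26.
Undoing it on rohhwx: r(17)→5·(17−14)≡15=p; o(14)→5·(14−14)≡0=a; h(7)→5·(7−14)≡17=r; h(7)→5·(7−14)≡17=r; w(22)→5·(22−14)≡14=o; x(23)→5·(23−14)≡19=t (all mod 26).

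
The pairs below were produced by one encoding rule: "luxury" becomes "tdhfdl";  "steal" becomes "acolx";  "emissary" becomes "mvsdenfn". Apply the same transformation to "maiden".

In luxury: l→t is +8, u→d is +9, x→h is +10, u→f is +11 — the shift increases by 1 each position. The shift increases by 1 at each position, starting from +8: 8, 9, 10, ….
On maiden: m+8=u, a+9=j, i+10=s, d+11=o, e+12=q, n+13=a.

ujsoqa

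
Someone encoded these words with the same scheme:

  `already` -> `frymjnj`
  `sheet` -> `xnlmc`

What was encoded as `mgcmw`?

haven

Letter i (0-indexed) is shifted by i+5, so successive shifts are 5, 6, 7, ….
Decoding mgcmw: m−5=h, g−6=a, c−7=v, m−8=e, w−9=n.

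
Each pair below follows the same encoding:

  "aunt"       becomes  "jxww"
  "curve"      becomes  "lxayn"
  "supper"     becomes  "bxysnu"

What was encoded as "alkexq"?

Shifts by position in aunt: pos 0: a→j (+9), pos 1: u→x (+3), pos 2: n→w (+9), pos 3: t→w (+3) — repeating every 2. It's a Vigenère-style cipher with numeric key [9,3]: position i shifts by key[i mod 2].
Undoing it on alkexq: a−9=r, l−3=i, k−9=b, e−3=b, x−9=o, q−3=n.

ribbon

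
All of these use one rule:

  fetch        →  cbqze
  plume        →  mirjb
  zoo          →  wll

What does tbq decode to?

wet

Compare letters: f→c is +23, e→b is +23, t→q is +23 — a constant shift. This is a Caesar cipher with shift 23.
Decoding tbq: t−23=w, b−23=e, q−23=t.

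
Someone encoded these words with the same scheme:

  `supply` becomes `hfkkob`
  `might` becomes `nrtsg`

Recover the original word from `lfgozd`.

Each pair mirrors across the alphabet (s↔h, u↔f, p↔k): positions sum to 25. Letters are reflected about the middle of the alphabet (position → 25−position): Atbash.
Decoding lfgozd: l↔o, f↔u, g↔t, o↔l, z↔a, d↔w.

outlaw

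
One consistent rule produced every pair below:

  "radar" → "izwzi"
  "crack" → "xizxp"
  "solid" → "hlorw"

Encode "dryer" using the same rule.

Each pair mirrors across the alphabet (r↔i, a↔z, d↔w): positions sum to 25. Letters are reflected about the middle of the alphabet (position → 25−position): Atbash.
For dryer: d↔w, r↔i, y↔b, e↔v, r↔i.

wibvi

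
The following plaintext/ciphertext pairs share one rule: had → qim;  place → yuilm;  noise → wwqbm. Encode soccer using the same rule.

The rule splits by letter class: vowels +8, consonants +9.
On soccer: s(cons)+9=b, o(vowel)+8=w, c(cons)+9=l, c(cons)+9=l, e(vowel)+8=m, r(cons)+9=a.

bwllma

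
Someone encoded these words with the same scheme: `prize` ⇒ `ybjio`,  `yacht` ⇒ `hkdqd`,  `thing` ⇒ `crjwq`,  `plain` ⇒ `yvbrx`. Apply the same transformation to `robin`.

Shifts by position in prize: pos 0: p→y (+9), pos 1: r→b (+10), pos 2: i→j (+1), pos 3: z→i (+9), pos 4: e→o (+10) — repeating every 3. A repeating key of period 3 is used — shifts +9, +10, +1 over and over.
Applying it to robin: r+9=a, o+10=y, b+1=c, i+9=r, n+10=x.

aycrx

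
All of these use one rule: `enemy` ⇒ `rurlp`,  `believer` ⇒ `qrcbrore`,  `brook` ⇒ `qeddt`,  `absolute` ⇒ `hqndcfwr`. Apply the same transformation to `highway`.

sbjsxhp

e(4)→r(17) and n(13)→u(20) fit y≡9x+7 (mod 26); the inverse of 9 mod 26 is 3. Each letter's alphabet position (a=0..z=25) is mapped through 9·x+7 mod 26 — an affine cipher.
Applying it to highway: h(7)→9·7+7≡18=s; i(8)→9·8+7≡1=b; g(6)→9·6+7≡9=j; h(7)→9·7+7≡18=s; w(22)→9·22+7≡23=x; a(0)→9·0+7≡7=h; y(24)→9·24+7≡15=p (all mod 26).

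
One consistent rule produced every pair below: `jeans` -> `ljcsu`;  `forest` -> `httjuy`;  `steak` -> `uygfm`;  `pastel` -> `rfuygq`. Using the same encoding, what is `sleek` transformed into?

uqgjm

It's a Vigenère-style cipher with numeric key [2,5]: position i shifts by key[i mod 2].
On sleek: s+2=u, l+5=q, e+2=g, e+5=j, k+2=m.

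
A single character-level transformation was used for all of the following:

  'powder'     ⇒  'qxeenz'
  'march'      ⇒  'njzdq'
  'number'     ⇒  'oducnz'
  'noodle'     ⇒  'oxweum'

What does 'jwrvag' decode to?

It's a Vigenère-style cipher with numeric key [1,9,8]: position i shifts by key[i mod 3].
Reversing it on jwrvag: j−1=i, w−9=n, r−8=j, v−1=u, a−9=r, g−8=y.

injury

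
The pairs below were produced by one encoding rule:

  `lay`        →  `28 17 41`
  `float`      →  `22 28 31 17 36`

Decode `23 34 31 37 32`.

group

l is letter #12 and maps to 28: an offset of 16. Letters become their 1-based position plus 16 (so a→17, b→18, …).
Reversing it on 23 34 31 37 32: 23→(23−16)÷1=7=g, 34→(34−16)÷1=18=r, 31→(31−16)÷1=15=o, 37→(37−16)÷1=21=u, 32→(32−16)÷1=16=p.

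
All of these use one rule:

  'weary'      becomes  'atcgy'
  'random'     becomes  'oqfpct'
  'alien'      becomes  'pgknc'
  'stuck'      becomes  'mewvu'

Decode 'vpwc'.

The output letters match the input read backwards, each shifted +2: weary reversed is yraew. Two steps: reverse the string, then apply a Caesar shift of +2.
Undoing it on vpwc: shift back: v−2=t, p−2=n, w−2=u, c−2=a → tnua; then reverse → aunt.

aunt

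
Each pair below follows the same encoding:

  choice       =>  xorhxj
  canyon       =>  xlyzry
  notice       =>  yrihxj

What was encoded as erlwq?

c(2)→x(23) and h(7)→o(14) fit y≡19x+11 (mod 26); the inverse of 19 mod 26 is 11. Each letter's alphabet position (a=0..z=25) is mapped through 19·x+11 mod 26 — an affine cipher.
Decoding erlwq: e(4)→11·(4−11)≡1=b; r(17)→11·(17−11)≡14=o; l(11)→11·(11−11)≡0=a; w(22)→11·(22−11)≡17=r; q(16)→11·(16−11)≡3=d (all mod 26).

board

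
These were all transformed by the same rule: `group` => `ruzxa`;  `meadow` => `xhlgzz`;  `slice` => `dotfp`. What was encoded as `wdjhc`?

Shifts by position in group: pos 0: g→r (+11), pos 1: r→u (+3), pos 2: o→z (+11), pos 3: u→x (+3) — repeating every 2. The shifts repeat in a cycle of length 2: positions 0,1,… shift by +11, +3, then the pattern repeats.
Undoing it on wdjhc: w−11=l, d−3=a, j−11=y, h−3=e, c−11=r.

layer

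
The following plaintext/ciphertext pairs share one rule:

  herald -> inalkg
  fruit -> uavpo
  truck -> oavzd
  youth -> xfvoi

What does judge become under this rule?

wvgbn

h(7)→i(8) and e(4)→n(13) fit y≡7x+11 (mod 26); the inverse of 7 mod 26 is 15. Treating letters as 0–25, the rule is x ↦ 7x + 11 (mod 26).
For judge: j(9)→7·9+11≡22=w; u(20)→7·20+11≡21=v; d(3)→7·3+11≡6=g; g(6)→7·6+11≡1=b; e(4)→7·4+11≡13=n (all mod 26).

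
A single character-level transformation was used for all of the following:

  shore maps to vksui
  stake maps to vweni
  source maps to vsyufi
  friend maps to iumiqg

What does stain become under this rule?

vwemq

The shift depends on letter class: consonant s→v is +3, but vowel o→s is +4. Two shifts are in play — +4 for a/e/i/o/u, +3 for every other letter.
On stain: s(cons)+3=v, t(cons)+3=w, a(vowel)+4=e, i(vowel)+4=m, n(cons)+3=q.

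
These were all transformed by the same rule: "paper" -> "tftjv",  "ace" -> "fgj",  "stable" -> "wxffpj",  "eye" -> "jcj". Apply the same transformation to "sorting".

wtvxnrk

The shift depends on letter class: consonant p→t is +4, but vowel a→f is +5. Vowels shift forward by 5 and consonants shift forward by 4.
Applying it to sorting: s(cons)+4=w, o(vowel)+5=t, r(cons)+4=v, t(cons)+4=x, i(vowel)+5=n, n(cons)+4=r, g(cons)+4=k.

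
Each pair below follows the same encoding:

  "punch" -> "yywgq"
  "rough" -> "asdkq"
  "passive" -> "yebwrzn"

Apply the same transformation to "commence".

lsvqnrli

Shifts by position in punch: pos 0: p→y (+9), pos 1: u→y (+4), pos 2: n→w (+9), pos 3: c→g (+4) — repeating every 2. A repeating key of period 2 is used — shifts +9, +4 over and over.
On commence: c+9=l, o+4=s, m+9=v, m+4=q, e+9=n, n+4=r, c+9=l, e+4=i.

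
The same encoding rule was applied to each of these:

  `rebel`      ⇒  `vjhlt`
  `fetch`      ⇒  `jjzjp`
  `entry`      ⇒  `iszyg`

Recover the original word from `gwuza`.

In rebel: r→v is +4, e→j is +5, b→h is +6, e→l is +7 — the shift increases by 1 each position. Each letter shifts forward by (position + 4), i.e. 4, 5, 6, … — the shift grows by one for each successive letter.
Decoding gwuza: g−4=c, w−5=r, u−6=o, z−7=s, a−8=s.

cross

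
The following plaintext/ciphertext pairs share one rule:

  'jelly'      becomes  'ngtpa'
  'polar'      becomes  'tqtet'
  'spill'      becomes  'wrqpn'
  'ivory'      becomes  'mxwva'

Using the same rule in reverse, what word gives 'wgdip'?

seven

A repeating key of period 3 is used — shifts +4, +2, +8 over and over.
Undoing it on wgdip: w−4=s, g−2=e, d−8=v, i−4=e, p−2=n.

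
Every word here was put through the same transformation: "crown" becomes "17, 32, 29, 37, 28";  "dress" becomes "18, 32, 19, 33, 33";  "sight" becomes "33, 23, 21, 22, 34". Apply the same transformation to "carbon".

17, 15, 32, 16, 29, 28

c is letter #3 and maps to 17: an offset of 14. Letters become their 1-based position plus 14 (so a→15, b→16, …).
For carbon: c=3→17, a=1→15, r=18→32, b=2→16, o=15→29, n=14→28.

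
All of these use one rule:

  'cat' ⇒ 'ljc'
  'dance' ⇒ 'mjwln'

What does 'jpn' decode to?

age

This is a Caesar cipher with shift 9.
Reversing it on jpn: j−9=a, p−9=g, n−9=e.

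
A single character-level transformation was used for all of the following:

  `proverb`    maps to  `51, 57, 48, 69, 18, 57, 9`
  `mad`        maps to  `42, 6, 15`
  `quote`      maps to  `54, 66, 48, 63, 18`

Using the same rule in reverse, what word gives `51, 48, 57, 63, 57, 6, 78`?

portray

p(#16)→51 and r(#18)→57: differences scale by 3, so n = 3·pos + 3. With a=1..z=26, the number is 3·pos + 3.
Undoing it on 51, 48, 57, 63, 57, 6, 78: 51→(51−3)÷3=16=p, 48→(48−3)÷3=15=o, 57→(57−3)÷3=18=r, 63→(63−3)÷3=20=t, 57→(57−3)÷3=18=r, 6→(6−3)÷3=1=a, 78→(78−3)÷3=25=y.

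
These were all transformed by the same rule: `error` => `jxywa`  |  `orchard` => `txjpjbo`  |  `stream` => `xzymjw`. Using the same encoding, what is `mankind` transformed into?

In error: e→j is +5, r→x is +6, r→y is +7, o→w is +8 — the shift increases by 1 each position. The shift increases by 1 at each position, starting from +5: 5, 6, 7, ….
For mankind: m+5=r, a+6=g, n+7=u, k+8=s, i+9=r, n+10=x, d+11=o.

rgusrxo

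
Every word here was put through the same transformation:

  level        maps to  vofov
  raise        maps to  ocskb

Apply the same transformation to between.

xoogdol

Read the word backwards and shift each letter +10.
Applying it to between: reverse → neewteb; then shift: n+10=x, e+10=o, e+10=o, w+10=g, t+10=d, e+10=o, b+10=l.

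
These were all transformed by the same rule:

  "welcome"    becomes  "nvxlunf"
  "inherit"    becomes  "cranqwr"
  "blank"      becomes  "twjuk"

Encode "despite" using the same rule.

The output letters match the input read backwards, each shifted +9: welcome reversed is emoclew. The word is reversed, then every letter is shifted forward by 9.
Applying it to despite: reverse → etipsed; then shift: e+9=n, t+9=c, i+9=r, p+9=y, s+9=b, e+9=n, d+9=m.

ncrybnm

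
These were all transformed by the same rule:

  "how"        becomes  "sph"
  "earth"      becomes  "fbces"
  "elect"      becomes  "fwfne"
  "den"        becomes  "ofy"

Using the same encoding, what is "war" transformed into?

hbc

The shift depends on letter class: consonant h→s is +11, but vowel o→p is +1. Two shifts are in play — +1 for a/e/i/o/u, +11 for every other letter.
On war: w(cons)+11=h, a(vowel)+1=b, r(cons)+11=c.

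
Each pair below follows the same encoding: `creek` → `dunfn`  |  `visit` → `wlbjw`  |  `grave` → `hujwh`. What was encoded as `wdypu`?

vapor

Shifts by position in creek: pos 0: c→d (+1), pos 1: r→u (+3), pos 2: e→n (+9), pos 3: e→f (+1), pos 4: k→n (+3) — repeating every 3. A repeating key of period 3 is used — shifts +1, +3, +9 over and over.
Decoding wdypu: w−1=v, d−3=a, y−9=p, p−1=o, u−3=r.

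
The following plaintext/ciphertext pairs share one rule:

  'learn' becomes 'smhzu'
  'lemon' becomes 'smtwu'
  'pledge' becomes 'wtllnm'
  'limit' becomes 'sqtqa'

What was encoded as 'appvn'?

thing

Shifts by position in learn: pos 0: l→s (+7), pos 1: e→m (+8), pos 2: a→h (+7), pos 3: r→z (+8) — repeating every 2. A repeating key of period 2 is used — shifts +7, +8 over and over.
Undoing it on appvn: a−7=t, p−8=h, p−7=i, v−8=n, n−7=g.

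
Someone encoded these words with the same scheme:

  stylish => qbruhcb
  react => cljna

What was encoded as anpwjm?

danger

The output letters match the input read backwards, each shifted +9: stylish reversed is hsilyts. Read the word backwards and shift each letter +9.
Decoding anpwjm: shift back: a−9=r, n−9=e, p−9=g, w−9=n, j−9=a, m−9=d → regnad; then reverse → danger.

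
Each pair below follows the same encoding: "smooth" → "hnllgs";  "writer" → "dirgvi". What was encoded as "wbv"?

Each letter is replaced by its mirror in the alphabet: a↔z, b↔y, c↔x, and so on (the Atbash cipher).
Decoding wbv: w↔d, b↔y, v↔e.

dye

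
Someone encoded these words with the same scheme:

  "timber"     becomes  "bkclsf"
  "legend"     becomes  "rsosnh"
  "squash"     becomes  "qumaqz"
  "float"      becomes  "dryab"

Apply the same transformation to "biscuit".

lkqwmkb

t(19)→b(1) and i(8)→k(10) fit y≡11x+0 (mod 26); the inverse of 11 mod 26 is 19. Treating letters as 0–25, the rule is x ↦ 11x + 0 (mod 26).
On biscuit: b(1)→11·1+0≡11=l; i(8)→11·8+0≡10=k; s(18)→11·18+0≡16=q; c(2)→11·2+0≡22=w; u(20)→11·20+0≡12=m; i(8)→11·8+0≡10=k; t(19)→11·19+0≡1=b (all mod 26).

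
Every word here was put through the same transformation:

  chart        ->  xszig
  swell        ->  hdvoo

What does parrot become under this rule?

kziilg

Each pair mirrors across the alphabet (c↔x, h↔s, a↔z): positions sum to 25. Each letter is replaced by its mirror in the alphabet: a↔z, b↔y, c↔x, and so on (the Atbash cipher).
Applying it to parrot: p↔k, a↔z, r↔i, r↔i, o↔l, t↔g.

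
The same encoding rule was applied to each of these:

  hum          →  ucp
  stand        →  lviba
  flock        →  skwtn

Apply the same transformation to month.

pbvwu

Read the word backwards and shift each letter +8.
Applying it to month: reverse → htnom; then shift: h+8=p, t+8=b, n+8=v, o+8=w, m+8=u.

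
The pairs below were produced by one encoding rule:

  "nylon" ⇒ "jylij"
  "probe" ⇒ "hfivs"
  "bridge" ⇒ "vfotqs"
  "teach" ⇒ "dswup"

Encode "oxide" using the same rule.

n(13)→j(9) and y(24)→y(24) fit y≡25x+22 (mod 26); the inverse of 25 mod 26 is 25. Each letter's alphabet position (a=0..z=25) is mapped through 25·x+22 mod 26 — an affine cipher.
On oxide: o(14)→25·14+22≡8=i; x(23)→25·23+22≡25=z; i(8)→25·8+22≡14=o; d(3)→25·3+22≡19=t; e(4)→25·4+22≡18=s (all mod 26).

izots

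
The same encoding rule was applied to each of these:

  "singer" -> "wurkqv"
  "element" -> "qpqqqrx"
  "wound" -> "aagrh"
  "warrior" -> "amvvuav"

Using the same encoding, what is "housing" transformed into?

The shift depends on letter class: consonant s→w is +4, but vowel i→u is +12. Vowels shift forward by 12 and consonants shift forward by 4.
On housing: h(cons)+4=l, o(vowel)+12=a, u(vowel)+12=g, s(cons)+4=w, i(vowel)+12=u, n(cons)+4=r, g(cons)+4=k.

lagwurk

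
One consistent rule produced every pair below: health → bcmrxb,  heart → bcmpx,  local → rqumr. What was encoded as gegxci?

h(7)→b(1) and e(4)→c(2) fit y≡17x+12 (mod 26); the inverse of 17 mod 26 is 23. This is an affine cipher: with a=0,…,z=25, each position x becomes (17x+12) mod 26.
Decoding gegxci: g(6)→23·(6−12)≡18=s; e(4)→23·(4−12)≡24=y; g(6)→23·(6−12)≡18=s; x(23)→23·(23−12)≡19=t; c(2)→23·(2−12)≡4=e; i(8)→23·(8−12)≡12=m (all mod 26).

system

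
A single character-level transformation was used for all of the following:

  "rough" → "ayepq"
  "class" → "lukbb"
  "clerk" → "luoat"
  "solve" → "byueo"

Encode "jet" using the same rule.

The shift depends on letter class: consonant r→a is +9, but vowel o→y is +10. Two shifts are in play — +10 for a/e/i/o/u, +9 for every other letter.
For jet: j(cons)+9=s, e(vowel)+10=o, t(cons)+9=c.

soc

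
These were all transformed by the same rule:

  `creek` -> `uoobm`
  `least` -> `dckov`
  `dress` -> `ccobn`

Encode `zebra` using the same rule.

kbloj

Two steps: reverse the string, then apply a Caesar shift of +10.
For zebra: reverse → arbez; then shift: a+10=k, r+10=b, b+10=l, e+10=o, z+10=j.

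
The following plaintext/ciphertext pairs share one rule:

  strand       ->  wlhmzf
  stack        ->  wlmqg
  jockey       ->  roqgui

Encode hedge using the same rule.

s(18)→w(22) and t(19)→l(11) fit y≡15x+12 (mod 26); the inverse of 15 mod 26 is 7. Treating letters as 0–25, the rule is x ↦ 15x + 12 (mod 26).
For hedge: h(7)→15·7+12≡13=n; e(4)→15·4+12≡20=u; d(3)→15·3+12≡5=f; g(6)→15·6+12≡24=y; e(4)→15·4+12≡20=u (all mod 26).

nufyu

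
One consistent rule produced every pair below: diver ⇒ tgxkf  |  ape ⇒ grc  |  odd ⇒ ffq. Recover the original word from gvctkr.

pirate

The output letters match the input read backwards, each shifted +2: diver reversed is revid. Read the word backwards and shift each letter +2.
Reversing it on gvctkr: shift back: g−2=e, v−2=t, c−2=a, t−2=r, k−2=i, r−2=p → etarip; then reverse → pirate.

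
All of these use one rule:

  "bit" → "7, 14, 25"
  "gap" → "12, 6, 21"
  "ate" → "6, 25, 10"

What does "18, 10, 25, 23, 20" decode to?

metro

b is letter #2 and maps to 7: an offset of 5. Each letter is replaced by its alphabet position (a=1..z=26) + 5.
Reversing it on 18, 10, 25, 23, 20: 18→(18−5)÷1=13=m, 10→(10−5)÷1=5=e, 25→(25−5)÷1=20=t, 23→(23−5)÷1=18=r, 20→(20−5)÷1=15=o.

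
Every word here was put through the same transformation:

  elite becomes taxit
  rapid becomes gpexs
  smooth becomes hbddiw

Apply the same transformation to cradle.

rgpsat

Compare letters: e→t is +15, l→a is +15, i→x is +15 — a constant shift. Every letter moves 15 places later in the alphabet, wrapping around z→a.
For cradle: c+15=r, r+15=g, a+15=p, d+15=s, l+15=a, e+15=t.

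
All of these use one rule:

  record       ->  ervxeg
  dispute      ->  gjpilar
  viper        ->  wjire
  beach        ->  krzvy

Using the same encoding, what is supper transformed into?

r(17)→e(4) and e(4)→r(17) fit y≡11x+25 (mod 26); the inverse of 11 mod 26 is 19. Treating letters as 0–25, the rule is x ↦ 11x + 25 (mod 26).
Applying it to supper: s(18)→11·18+25≡15=p; u(20)→11·20+25≡11=l; p(15)→11·15+25≡8=i; p(15)→11·15+25≡8=i; e(4)→11·4+25≡17=r; r(17)→11·17+25≡4=e (all mod 26).

pliire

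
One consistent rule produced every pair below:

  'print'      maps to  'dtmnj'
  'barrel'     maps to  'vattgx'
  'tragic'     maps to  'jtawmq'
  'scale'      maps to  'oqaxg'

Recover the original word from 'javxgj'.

p(15)→d(3) and r(17)→t(19) fit y≡21x+0 (mod 26); the inverse of 21 mod 26 is 5. Each letter's alphabet position (a=0..z=25) is mapped through 21·x+0 mod 26 — an affine cipher.
Reversing it on javxgj: j(9)→5·(9−0)≡19=t; a(0)→5·(0−0)≡0=a; v(21)→5·(21−0)≡1=b; x(23)→5·(23−0)≡11=l; g(6)→5·(6−0)≡4=e; j(9)→5·(9−0)≡19=t (all mod 26).

tablet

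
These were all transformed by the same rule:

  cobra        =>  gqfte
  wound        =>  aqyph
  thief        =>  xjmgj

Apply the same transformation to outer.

swxgv

The shifts repeat in a cycle of length 2: positions 0,1,… shift by +4, +2, then the pattern repeats.
On outer: o+4=s, u+2=w, t+4=x, e+2=g, r+4=v.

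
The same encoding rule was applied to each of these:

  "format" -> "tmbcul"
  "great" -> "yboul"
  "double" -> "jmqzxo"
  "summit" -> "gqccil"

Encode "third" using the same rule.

ldibj

This is an affine cipher: with a=0,…,z=25, each position x becomes (5x+20) mod 26.
On third: t(19)→5·19+20≡11=l; h(7)→5·7+20≡3=d; i(8)→5·8+20≡8=i; r(17)→5·17+20≡1=b; d(3)→5·3+20≡9=j (all mod 26).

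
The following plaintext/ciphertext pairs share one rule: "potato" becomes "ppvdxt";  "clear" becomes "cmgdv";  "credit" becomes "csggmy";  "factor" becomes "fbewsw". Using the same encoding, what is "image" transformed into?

incji

In potato: p→p is +0, o→p is +1, t→v is +2, a→d is +3 — the shift increases by 1 each position. Each letter shifts forward by its position index (0, 1, 2, …) — the shift grows by one for each successive letter.
For image: i+0=i, m+1=n, a+2=c, g+3=j, e+4=i.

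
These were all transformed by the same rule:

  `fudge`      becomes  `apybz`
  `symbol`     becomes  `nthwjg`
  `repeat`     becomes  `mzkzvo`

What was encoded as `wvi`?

Compare letters: f→a is +21, u→p is +21, d→y is +21 — a constant shift. It's a constant shift of +21 (ROT21).
Reversing it on wvi: w−21=b, v−21=a, i−21=n.

ban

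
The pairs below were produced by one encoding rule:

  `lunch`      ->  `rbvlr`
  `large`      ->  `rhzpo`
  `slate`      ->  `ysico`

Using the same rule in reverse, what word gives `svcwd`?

In lunch: l→r is +6, u→b is +7, n→v is +8, c→l is +9 — the shift increases by 1 each position. Each letter shifts forward by (position + 6), i.e. 6, 7, 8, … — the shift grows by one for each successive letter.
Undoing it on svcwd: s−6=m, v−7=o, c−8=u, w−9=n, d−10=t.

mount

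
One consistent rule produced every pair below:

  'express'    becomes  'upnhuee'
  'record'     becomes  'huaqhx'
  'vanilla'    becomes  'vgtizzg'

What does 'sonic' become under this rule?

e(4)→u(20) and x(23)→p(15) fit y≡23x+6 (mod 26); the inverse of 23 mod 26 is 17. This is an affine cipher: with a=0,…,z=25, each position x becomes (23x+6) mod 26.
Applying it to sonic: s(18)→23·18+6≡4=e; o(14)→23·14+6≡16=q; n(13)→23·13+6≡19=t; i(8)→23·8+6≡8=i; c(2)→23·2+6≡0=a (all mod 26).

eqtia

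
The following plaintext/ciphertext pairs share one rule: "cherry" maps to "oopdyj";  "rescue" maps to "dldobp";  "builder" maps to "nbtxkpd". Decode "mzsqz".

ashes

It's a Vigenère-style cipher with numeric key [12,7,11]: position i shifts by key[i mod 3].
Reversing it on mzsqz: m−12=a, z−7=s, s−11=h, q−12=e, z−7=s.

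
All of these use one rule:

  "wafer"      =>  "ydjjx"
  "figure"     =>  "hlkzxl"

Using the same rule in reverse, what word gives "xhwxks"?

In wafer: w→y is +2, a→d is +3, f→j is +4, e→j is +5 — the shift increases by 1 each position. The shift increases by 1 at each position, starting from +2: 2, 3, 4, ….
Undoing it on xhwxks: x−2=v, h−3=e, w−4=s, x−5=s, k−6=e, s−7=l.

vessel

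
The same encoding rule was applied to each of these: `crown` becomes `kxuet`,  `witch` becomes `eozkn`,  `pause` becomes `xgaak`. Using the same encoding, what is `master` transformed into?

ugybkx

Shifts by position in crown: pos 0: c→k (+8), pos 1: r→x (+6), pos 2: o→u (+6), pos 3: w→e (+8), pos 4: n→t (+6) — repeating every 3. A repeating key of period 3 is used — shifts +8, +6, +6 over and over.
Applying it to master: m+8=u, a+6=g, s+6=y, t+8=b, e+6=k, r+6=x.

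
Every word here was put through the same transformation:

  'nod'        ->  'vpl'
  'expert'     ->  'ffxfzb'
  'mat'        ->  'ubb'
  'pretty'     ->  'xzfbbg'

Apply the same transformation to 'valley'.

dbttfg

The shift depends on letter class: consonant n→v is +8, but vowel o→p is +1. The rule splits by letter class: vowels +1, consonants +8.
On valley: v(cons)+8=d, a(vowel)+1=b, l(cons)+8=t, l(cons)+8=t, e(vowel)+1=f, y(cons)+8=g.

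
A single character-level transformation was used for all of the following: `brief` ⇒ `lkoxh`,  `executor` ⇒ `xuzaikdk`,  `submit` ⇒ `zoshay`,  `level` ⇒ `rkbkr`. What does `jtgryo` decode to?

island

The output letters match the input read backwards, each shifted +6: brief reversed is feirb. The word is reversed, then every letter is shifted forward by 6.
Reversing it on jtgryo: shift back: j−6=d, t−6=n, g−6=a, r−6=l, y−6=s, o−6=i → dnalsi; then reverse → island.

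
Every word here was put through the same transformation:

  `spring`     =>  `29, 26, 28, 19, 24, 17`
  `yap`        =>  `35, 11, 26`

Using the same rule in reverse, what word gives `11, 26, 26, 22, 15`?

s is letter #19 and maps to 29: an offset of 10. Each letter is replaced by its alphabet position (a=1..z=26) + 10.
Undoing it on 11, 26, 26, 22, 15: 11→(11−10)÷1=1=a, 26→(26−10)÷1=16=p, 26→(26−10)÷1=16=p, 22→(22−10)÷1=12=l, 15→(15−10)÷1=5=e.

apple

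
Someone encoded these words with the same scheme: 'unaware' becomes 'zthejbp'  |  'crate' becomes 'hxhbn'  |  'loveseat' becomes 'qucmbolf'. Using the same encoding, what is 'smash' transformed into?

xshaq

In unaware: u→z is +5, n→t is +6, a→h is +7, w→e is +8 — the shift increases by 1 each position. Each letter shifts forward by (position + 5), i.e. 5, 6, 7, … — the shift grows by one for each successive letter.
Applying it to smash: s+5=x, m+6=s, a+7=h, s+8=a, h+9=q.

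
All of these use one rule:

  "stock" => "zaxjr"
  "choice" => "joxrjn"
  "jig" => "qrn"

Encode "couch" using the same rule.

jxdjo

The shift depends on letter class: consonant s→z is +7, but vowel o→x is +9. Vowels shift forward by 9 and consonants shift forward by 7.
For couch: c(cons)+7=j, o(vowel)+9=x, u(vowel)+9=d, c(cons)+7=j, h(cons)+7=o.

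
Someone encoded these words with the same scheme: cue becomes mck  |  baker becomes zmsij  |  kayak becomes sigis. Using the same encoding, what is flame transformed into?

muitn

The output letters match the input read backwards, each shifted +8: cue reversed is euc. Read the word backwards and shift each letter +8.
Applying it to flame: reverse → emalf; then shift: e+8=m, m+8=u, a+8=i, l+8=t, f+8=n.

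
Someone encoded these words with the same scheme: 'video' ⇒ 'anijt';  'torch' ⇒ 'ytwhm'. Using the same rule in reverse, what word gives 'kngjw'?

Compare letters: v→a is +5, i→n is +5, d→i is +5 — a constant shift. This is a Caesar cipher with shift 5.
Reversing it on kngjw: k−5=f, n−5=i, g−5=b, j−5=e, w−5=r.

fiber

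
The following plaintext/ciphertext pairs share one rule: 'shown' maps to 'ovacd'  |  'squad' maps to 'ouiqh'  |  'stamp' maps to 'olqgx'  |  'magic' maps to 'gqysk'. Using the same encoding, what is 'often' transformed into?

abled

s(18)→o(14) and h(7)→v(21) fit y≡23x+16 (mod 26); the inverse of 23 mod 26 is 17. This is an affine cipher: with a=0,…,z=25, each position x becomes (23x+16) mod 26.
For often: o(14)→23·14+16≡0=a; f(5)→23·5+16≡1=b; t(19)→23·19+16≡11=l; e(4)→23·4+16≡4=e; n(13)→23·13+16≡3=d (all mod 26).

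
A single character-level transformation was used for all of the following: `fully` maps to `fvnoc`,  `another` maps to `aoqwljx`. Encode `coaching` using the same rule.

In fully: f→f is +0, u→v is +1, l→n is +2, l→o is +3 — the shift increases by 1 each position. Letter i (0-indexed) is shifted by i+0, so successive shifts are 0, 1, 2, ….
For coaching: c+0=c, o+1=p, a+2=c, c+3=f, h+4=l, i+5=n, n+6=t, g+7=n.

cpcflntn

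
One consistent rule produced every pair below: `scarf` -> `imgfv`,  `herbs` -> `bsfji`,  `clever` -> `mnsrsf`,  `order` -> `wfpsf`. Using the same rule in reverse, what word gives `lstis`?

tense

s(18)→i(8) and c(2)→m(12) fit y≡3x+6 (mod 26); the inverse of 3 mod 26 is 9. This is an affine cipher: with a=0,…,z=25, each position x becomes (3x+6) mod 26.
Decoding lstis: l(11)→9·(11−6)≡19=t; s(18)→9·(18−6)≡4=e; t(19)→9·(19−6)≡13=n; i(8)→9·(8−6)≡18=s; s(18)→9·(18−6)≡4=e (all mod 26).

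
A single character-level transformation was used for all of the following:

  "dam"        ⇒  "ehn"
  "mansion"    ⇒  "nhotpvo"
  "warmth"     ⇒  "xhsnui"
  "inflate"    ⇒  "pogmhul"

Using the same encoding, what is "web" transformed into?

The shift depends on letter class: consonant d→e is +1, but vowel a→h is +7. Vowels shift forward by 7 and consonants shift forward by 1.
Applying it to web: w(cons)+1=x, e(vowel)+7=l, b(cons)+1=c.

xlc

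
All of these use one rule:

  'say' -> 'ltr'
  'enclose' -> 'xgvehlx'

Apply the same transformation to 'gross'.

Every letter moves 19 places later in the alphabet, wrapping around z→a.
On gross: g+19=z, r+19=k, o+19=h, s+19=l, s+19=l.

zkhll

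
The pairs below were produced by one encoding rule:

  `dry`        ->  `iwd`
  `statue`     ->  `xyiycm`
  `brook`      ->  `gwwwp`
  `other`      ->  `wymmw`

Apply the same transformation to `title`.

yqyqm

The shift depends on letter class: consonant d→i is +5, but vowel a→i is +8. Two shifts are in play — +8 for a/e/i/o/u, +5 for every other letter.
On title: t(cons)+5=y, i(vowel)+8=q, t(cons)+5=y, l(cons)+5=q, e(vowel)+8=m.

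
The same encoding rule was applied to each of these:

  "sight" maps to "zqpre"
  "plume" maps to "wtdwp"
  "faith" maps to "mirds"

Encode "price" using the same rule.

wzrmp

In sight: s→z is +7, i→q is +8, g→p is +9, h→r is +10 — the shift increases by 1 each position. Each letter shifts forward by (position + 7), i.e. 7, 8, 9, … — the shift grows by one for each successive letter.
Applying it to price: p+7=w, r+8=z, i+9=r, c+10=m, e+11=p.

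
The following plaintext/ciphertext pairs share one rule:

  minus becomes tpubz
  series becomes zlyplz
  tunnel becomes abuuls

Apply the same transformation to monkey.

Each letter is shifted forward by 7 in the alphabet (a Caesar shift of +7).
On monkey: m+7=t, o+7=v, n+7=u, k+7=r, e+7=l, y+7=f.

tvurlf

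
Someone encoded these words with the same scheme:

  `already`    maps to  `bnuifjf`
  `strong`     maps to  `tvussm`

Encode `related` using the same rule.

Letter i (0-indexed) is shifted by i+1, so successive shifts are 1, 2, 3, ….
For related: r+1=s, e+2=g, l+3=o, a+4=e, t+5=y, e+6=k, d+7=k.

sgoeykk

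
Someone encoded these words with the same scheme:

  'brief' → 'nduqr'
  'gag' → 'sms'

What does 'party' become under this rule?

bmdfk

Compare letters: b→n is +12, r→d is +12, i→u is +12 — a constant shift. Each letter is shifted forward by 12 in the alphabet (a Caesar shift of +12).
On party: p+12=b, a+12=m, r+12=d, t+12=f, y+12=k.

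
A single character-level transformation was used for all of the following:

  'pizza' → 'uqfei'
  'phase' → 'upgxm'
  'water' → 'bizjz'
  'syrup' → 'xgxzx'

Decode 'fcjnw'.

audio

Shifts by position in pizza: pos 0: p→u (+5), pos 1: i→q (+8), pos 2: z→f (+6), pos 3: z→e (+5), pos 4: a→i (+8) — repeating every 3. A repeating key of period 3 is used — shifts +5, +8, +6 over and over.
Reversing it on fcjnw: f−5=a, c−8=u, j−6=d, n−5=i, w−8=o.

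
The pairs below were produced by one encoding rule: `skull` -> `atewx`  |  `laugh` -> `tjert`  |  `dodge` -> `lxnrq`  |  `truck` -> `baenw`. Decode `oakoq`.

The shift increases by 1 at each position, starting from +8: 8, 9, 10, ….
Decoding oakoq: o−8=g, a−9=r, k−10=a, o−11=d, q−12=e.

grade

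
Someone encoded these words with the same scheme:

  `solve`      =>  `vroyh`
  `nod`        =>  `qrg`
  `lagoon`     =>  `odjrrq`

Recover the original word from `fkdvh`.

chase

Compare letters: s→v is +3, o→r is +3, l→o is +3 — a constant shift. This is a Caesar cipher with shift 3.
Reversing it on fkdvh: f−3=c, k−3=h, d−3=a, v−3=s, h−3=e.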